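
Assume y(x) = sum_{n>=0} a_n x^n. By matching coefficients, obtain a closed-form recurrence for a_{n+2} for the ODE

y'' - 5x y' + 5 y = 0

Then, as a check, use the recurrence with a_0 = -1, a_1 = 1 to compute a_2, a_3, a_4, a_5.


Substitute y = sum_n a_n x^n.
y''(x) has coefficient (n+2)(n+1) a_{n+2} at x^n;
-5 x y'(x) has coefficient -5 n a_n at x^n (shift);
5 y(x) has coefficient 5 a_n at x^n.
Matching x^n: (n+2)(n+1) a_{n+2} + (-5n + 5) a_n = 0.
Thus a_{n+2} = (5n - 5) / ((n+1)(n+2)) * a_n.

Check with a_0 = -1, a_1 = 1 (apply the recurrence for n = 0, 1, 2, 3): a_0 = -1, a_1 = 1, a_2 = 5/2, a_3 = 0, a_4 = 25/24, a_5 = 0.

a_(n+2) = (5n - 5) / ((n+1)(n+2)) * a_n; check: a_0 = -1, a_1 = 1, a_2 = 5/2, a_3 = 0, a_4 = 25/24, a_5 = 0


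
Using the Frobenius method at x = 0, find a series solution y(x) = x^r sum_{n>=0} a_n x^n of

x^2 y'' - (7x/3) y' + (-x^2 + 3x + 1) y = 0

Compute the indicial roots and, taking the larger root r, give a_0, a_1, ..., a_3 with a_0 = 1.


Write in Frobenius form y'' + (p(x)/x) y' + (q(x)/x^2) y = 0:
  p(x) = -7/3,  q(x) = -x^2 + 3x + 1.
Indicial equation: r(r-1) + (-7/3) r + (1) = 0 -> roots r_1 = 3, r_2 = 1/3.
Take r = r_1 = 3. Let y(x) = x^r sum_{n>=0} a_n x^n with a_0 = 1.
Substitute y = x^r sum a_n x^n and match x^{r+n}. The recurrence is
  D(n) a_n + 3 a_{n-1} - 1 a_{n-2} = 0,  where D(n) = (r+n)(r+n-1) + (-7/3)(r+n) + (1).
  a_n = [-3 a_{n-1} + 1 a_{n-2}] / D(n).
Since the indicial polynomial factors as (r - r_1)(r - r_2), D(n) = (r_1 + n - r_1)(r_1 + n - r_2) = n(n + 8/3).
Evaluating step by step (a_0 = 1):
  n = 1: D(1) = 1(1 + 8/3) = 11/3; numerator = -3(1) = -3; a_1 = (-3)/(11/3) = -9/11
  n = 2: D(2) = 2(2 + 8/3) = 28/3; numerator = -3(-9/11) + 1(1) = 38/11; a_2 = (38/11)/(28/3) = 57/154
  n = 3: D(3) = 3(3 + 8/3) = 17; numerator = -3(57/154) + 1(-9/11) = -27/14; a_3 = (-27/14)/(17) = -27/238

r = 3; a_0 = 1; a_1 = -9/11; a_2 = 57/154; a_3 = -27/238


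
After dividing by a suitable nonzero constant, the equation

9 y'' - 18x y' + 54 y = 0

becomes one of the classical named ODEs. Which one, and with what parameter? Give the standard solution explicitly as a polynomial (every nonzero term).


All three coefficients share the factor 9; dividing through by 9 gives  y'' - 2x y' + 6 y = 0.
This matches the Hermite equation y'' - 2x y' + 2n y = 0 with 2n = 6, so n = 3; the polynomial solution is H_3(x).
With y = sum_k a_k x^k, matching x^k gives (k+2)(k+1) a_{k+2} = 2(k - n) a_k = 2(k - 3) a_k. The right side vanishes at k = 3, so the series with the parity of 3 terminates at degree 3.
Standard normalization: leading coefficient of H_n is 2^n, so a_3 = 2^3 = 8. Work downward with a_k = (k+1)(k+2) a_{k+2} / (2(k - n)):
  a_1 = (2)(3)(8) / (2(1 - 3)) = 48/(-4) = -12
Hence H_3(x) = 8 x^3 - 12 x.

H_3(x); series = 8 x^3 - 12 x


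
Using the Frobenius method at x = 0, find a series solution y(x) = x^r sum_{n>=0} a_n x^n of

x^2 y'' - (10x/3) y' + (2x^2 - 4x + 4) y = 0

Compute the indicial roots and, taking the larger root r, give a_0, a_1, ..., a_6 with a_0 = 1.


Write in Frobenius form y'' + (p(x)/x) y' + (q(x)/x^2) y = 0:
  p(x) = -10/3,  q(x) = 2x^2 - 4x + 4.
Indicial equation: r(r-1) + (-10/3) r + (4) = 0 -> roots r_1 = 3, r_2 = 4/3.
Take r = r_1 = 3. Let y(x) = x^r sum_{n>=0} a_n x^n with a_0 = 1.
Substitute y = x^r sum a_n x^n and match x^{r+n}. The recurrence is
  D(n) a_n - 4 a_{n-1} + 2 a_{n-2} = 0,  where D(n) = (r+n)(r+n-1) + (-10/3)(r+n) + (4).
  a_n = [4 a_{n-1} - 2 a_{n-2}] / D(n).
Since the indicial polynomial factors as (r - r_1)(r - r_2), D(n) = (r_1 + n - r_1)(r_1 + n - r_2) = n(n + 5/3).
Evaluating step by step (a_0 = 1):
  n = 1: D(1) = 1(1 + 5/3) = 8/3; numerator = 4(1) = 4; a_1 = (4)/(8/3) = 3/2
  n = 2: D(2) = 2(2 + 5/3) = 22/3; numerator = 4(3/2) - 2(1) = 4; a_2 = (4)/(22/3) = 6/11
  n = 3: D(3) = 3(3 + 5/3) = 14; numerator = 4(6/11) - 2(3/2) = -9/11; a_3 = (-9/11)/(14) = -9/154
  n = 4: D(4) = 4(4 + 5/3) = 68/3; numerator = 4(-9/154) - 2(6/11) = -102/77; a_4 = (-102/77)/(68/3) = -9/154
  n = 5: D(5) = 5(5 + 5/3) = 100/3; numerator = 4(-9/154) - 2(-9/154) = -9/77; a_5 = (-9/77)/(100/3) = -27/7700
  n = 6: D(6) = 6(6 + 5/3) = 46; numerator = 4(-27/7700) - 2(-9/154) = 18/175; a_6 = (18/175)/(46) = 9/4025

r = 3; a_0 = 1; a_1 = 3/2; a_2 = 6/11; a_3 = -9/154; a_4 = -9/154; a_5 = -27/7700; a_6 = 9/4025


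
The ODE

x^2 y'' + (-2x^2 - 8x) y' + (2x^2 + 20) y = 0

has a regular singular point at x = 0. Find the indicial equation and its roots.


Divide by x^2 to reach normal form y'' + P_1(x) y' + P_2(x) y = 0 with P_1(x) = -2 - 8/x and P_2(x) = 2 + 20/x^2.
x = 0 is a singular point because the y'-coefficient -2 - 8/x has a pole at x = 0 and the y-coefficient 2 + 20/x^2 has a pole at x = 0.
It is a regular singular point because x P_1(x) = p(x) = -2x - 8 and x^2 P_2(x) = q(x) = 2x^2 + 20 are polynomials, hence analytic at x = 0.
p(0) = -8,  q(0) = 20.
Indicial equation: r(r-1) + p(0) r + q(0) = 0, i.e. r^2 + (p(0) - 1) r + q(0) = 0, i.e. r^2 - 9 r + 20 = 0.
Discriminant: (-9)^2 - 4(20) = 1, so r = (9 ± 1)/2.
Solving: r_1 = 5, r_2 = 4.

indicial: r^2 - 9 r + 20 = 0; roots r_1 = 5, r_2 = 4


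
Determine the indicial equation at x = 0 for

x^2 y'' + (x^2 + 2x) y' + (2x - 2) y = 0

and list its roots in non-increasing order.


Divide by x^2 to reach normal form y'' + P_1(x) y' + P_2(x) y = 0 with P_1(x) = 1 + 2/x and P_2(x) = 2/x - 2/x^2.
x = 0 is a singular point because the y'-coefficient 1 + 2/x has a pole at x = 0 and the y-coefficient 2/x - 2/x^2 has a pole at x = 0.
It is a regular singular point because x P_1(x) = p(x) = x + 2 and x^2 P_2(x) = q(x) = 2x - 2 are polynomials, hence analytic at x = 0.
p(0) = 2,  q(0) = -2.
Indicial equation: r(r-1) + p(0) r + q(0) = 0, i.e. r^2 + (p(0) - 1) r + q(0) = 0, i.e. r^2 + 1 r - 2 = 0.
Discriminant: (1)^2 - 4(-2) = 9, so r = (-1 ± 3)/2.
Solving: r_1 = 1, r_2 = -2.

indicial: r^2 + 1 r - 2 = 0; roots r_1 = 1, r_2 = -2


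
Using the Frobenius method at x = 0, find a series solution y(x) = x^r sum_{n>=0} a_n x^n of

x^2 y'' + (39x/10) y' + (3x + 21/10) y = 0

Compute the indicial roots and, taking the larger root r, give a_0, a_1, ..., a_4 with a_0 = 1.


Write in Frobenius form y'' + (p(x)/x) y' + (q(x)/x^2) y = 0:
  p(x) = 39/10,  q(x) = 3x + 21/10.
Indicial equation: r(r-1) + (39/10) r + (21/10) = 0 -> roots r_1 = -7/5, r_2 = -3/2.
Take r = r_1 = -7/5. Let y(x) = x^r sum_{n>=0} a_n x^n with a_0 = 1.
Substitute y = x^r sum a_n x^n and match x^{r+n}. The recurrence is
  D(n) a_n + 3 a_{n-1} = 0,  where D(n) = (r+n)(r+n-1) + (39/10)(r+n) + (21/10).
  a_n = -3 / D(n) * a_{n-1}.
Since the indicial polynomial factors as (r - r_1)(r - r_2), D(n) = (r_1 + n - r_1)(r_1 + n - r_2) = n(n + 1/10).
Evaluating step by step (a_0 = 1):
  n = 1: D(1) = 1(1 + 1/10) = 11/10; numerator = -3(1) = -3; a_1 = (-3)/(11/10) = -30/11
  n = 2: D(2) = 2(2 + 1/10) = 21/5; numerator = -3(-30/11) = 90/11; a_2 = (90/11)/(21/5) = 150/77
  n = 3: D(3) = 3(3 + 1/10) = 93/10; numerator = -3(150/77) = -450/77; a_3 = (-450/77)/(93/10) = -1500/2387
  n = 4: D(4) = 4(4 + 1/10) = 82/5; numerator = -3(-1500/2387) = 4500/2387; a_4 = (4500/2387)/(82/5) = 11250/97867

r = -7/5; a_0 = 1; a_1 = -30/11; a_2 = 150/77; a_3 = -1500/2387; a_4 = 11250/97867


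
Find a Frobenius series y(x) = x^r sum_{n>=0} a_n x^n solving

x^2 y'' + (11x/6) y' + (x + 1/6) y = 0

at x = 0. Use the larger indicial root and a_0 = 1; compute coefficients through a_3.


Write in Frobenius form y'' + (p(x)/x) y' + (q(x)/x^2) y = 0:
  p(x) = 11/6,  q(x) = x + 1/6.
Indicial equation: r(r-1) + (11/6) r + (1/6) = 0 -> roots r_1 = -1/3, r_2 = -1/2.
Take r = r_1 = -1/3. Let y(x) = x^r sum_{n>=0} a_n x^n with a_0 = 1.
Substitute y = x^r sum a_n x^n and match x^{r+n}. The recurrence is
  D(n) a_n + 1 a_{n-1} = 0,  where D(n) = (r+n)(r+n-1) + (11/6)(r+n) + (1/6).
  a_n = -1 / D(n) * a_{n-1}.
Since the indicial polynomial factors as (r - r_1)(r - r_2), D(n) = (r_1 + n - r_1)(r_1 + n - r_2) = n(n + 1/6).
Evaluating step by step (a_0 = 1):
  n = 1: D(1) = 1(1 + 1/6) = 7/6; numerator = -1(1) = -1; a_1 = (-1)/(7/6) = -6/7
  n = 2: D(2) = 2(2 + 1/6) = 13/3; numerator = -1(-6/7) = 6/7; a_2 = (6/7)/(13/3) = 18/91
  n = 3: D(3) = 3(3 + 1/6) = 19/2; numerator = -1(18/91) = -18/91; a_3 = (-18/91)/(19/2) = -36/1729

r = -1/3; a_0 = 1; a_1 = -6/7; a_2 = 18/91; a_3 = -36/1729


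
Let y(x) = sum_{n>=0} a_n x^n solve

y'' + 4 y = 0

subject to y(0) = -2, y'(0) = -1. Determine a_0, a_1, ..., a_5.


Ansatz: y(x) = sum_{n>=0} a_n x^n, so y'(x) = sum_{n>=1} n a_n x^(n-1) and y''(x) = sum_{n>=2} n(n-1) a_n x^(n-2).
Substitute into P(x) y'' + Q(x) y' + R(x) y = 0 with P(x) = 1, Q(x) = 0, R(x) = 4, and match powers of x.
Initial conditions: a_0 = -2, a_1 = -1.
Setting the coefficient of each power of x to zero and solving order by order (substituting the coefficients already found):
  x^0: 2 a_2 + 4 a_0 = 0  ->  2 a_2 = -4 a_0 = 8  ->  a_2 = 4
  x^1: 6 a_3 + 4 a_1 = 0  ->  6 a_3 = -4 a_1 = 4  ->  a_3 = 2/3
  x^2: 12 a_4 + 4 a_2 = 0  ->  12 a_4 = -4 a_2 = -16  ->  a_4 = -4/3
  x^3: 20 a_5 + 4 a_3 = 0  ->  20 a_5 = -4 a_3 = -8/3  ->  a_5 = -2/15
Truncated series: y(x) = -2 - x + 4 x^2 + (2/3) x^3 - (4/3) x^4 - (2/15) x^5 + O(x^6).

a_0 = -2; a_1 = -1; a_2 = 4; a_3 = 2/3; a_4 = -4/3; a_5 = -2/15


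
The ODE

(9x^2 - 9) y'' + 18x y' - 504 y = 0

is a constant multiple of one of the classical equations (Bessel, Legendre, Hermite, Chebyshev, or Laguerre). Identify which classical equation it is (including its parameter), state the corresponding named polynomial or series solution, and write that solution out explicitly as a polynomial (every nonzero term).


All three coefficients share the factor -9; dividing through by -9 gives  (1 - x^2) y'' - 2x y' + 56 y = 0.
This matches the Legendre equation (1 - x^2) y'' - 2x y' + n(n+1) y = 0 (note the -2x y' term) with n(n+1) = 56, so n = 7; the polynomial solution is P_7(x).
With y = sum_k a_k x^k, matching x^k gives (k+2)(k+1) a_{k+2} = [k(k+1) - n(n+1)] a_k = (k - 7)(k + 8) a_k. The right side vanishes at k = 7, so the series with the parity of 7 terminates at degree 7.
Standard normalization (P_n(1) = 1): leading coefficient (2n)!/(2^n (n!)^2) = 87178291200/(128*25401600) = 429/16, so a_7 = 429/16. Work downward with a_k = (k+1)(k+2) a_{k+2} / ((k - 7)(k + 8)):
  a_5 = (6)(7)(429/16) / ((5 - 7)(5 + 8)) = (9009/8)/(-26) = -693/16
  a_3 = (4)(5)(-693/16) / ((3 - 7)(3 + 8)) = (-3465/4)/(-44) = 315/16
  a_1 = (2)(3)(315/16) / ((1 - 7)(1 + 8)) = (945/8)/(-54) = -35/16
Hence P_7(x) = 429 x^7/16 - 693 x^5/16 + 315 x^3/16 - 35 x/16.

P_7(x); series = 429 x^7/16 - 693 x^5/16 + 315 x^3/16 - 35 x/16


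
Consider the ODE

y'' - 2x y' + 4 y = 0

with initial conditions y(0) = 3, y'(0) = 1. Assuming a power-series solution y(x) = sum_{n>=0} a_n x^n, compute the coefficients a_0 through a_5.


Ansatz: y(x) = sum_{n>=0} a_n x^n, so y'(x) = sum_{n>=1} n a_n x^(n-1) and y''(x) = sum_{n>=2} n(n-1) a_n x^(n-2).
Substitute into P(x) y'' + Q(x) y' + R(x) y = 0 with P(x) = 1, Q(x) = -2x, R(x) = 4, and match powers of x.
Initial conditions: a_0 = 3, a_1 = 1.
Setting the coefficient of each power of x to zero and solving order by order (substituting the coefficients already found):
  x^0: 2 a_2 + 4 a_0 = 0  ->  2 a_2 = -4 a_0 = -12  ->  a_2 = -6
  x^1: 6 a_3 + 2 a_1 = 0  ->  6 a_3 = -2 a_1 = -2  ->  a_3 = -1/3
  x^2: 12 a_4 = 0  ->  a_4 = 0
  x^3: 20 a_5 - 2 a_3 = 0  ->  20 a_5 = 2 a_3 = -2/3  ->  a_5 = -1/30
Truncated series: y(x) = 3 + x - 6 x^2 - (1/3) x^3 - (1/30) x^5 + O(x^6).

a_0 = 3; a_1 = 1; a_2 = -6; a_3 = -1/3; a_4 = 0; a_5 = -1/30


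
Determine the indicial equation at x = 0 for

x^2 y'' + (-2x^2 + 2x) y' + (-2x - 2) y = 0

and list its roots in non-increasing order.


Divide by x^2 to reach normal form y'' + P_1(x) y' + P_2(x) y = 0 with P_1(x) = -2 + 2/x and P_2(x) = -2/x - 2/x^2.
x = 0 is a singular point because the y'-coefficient -2 + 2/x has a pole at x = 0 and the y-coefficient -2/x - 2/x^2 has a pole at x = 0.
It is a regular singular point because x P_1(x) = p(x) = 2 - 2x and x^2 P_2(x) = q(x) = -2x - 2 are polynomials, hence analytic at x = 0.
p(0) = 2,  q(0) = -2.
Indicial equation: r(r-1) + p(0) r + q(0) = 0, i.e. r^2 + (p(0) - 1) r + q(0) = 0, i.e. r^2 + 1 r - 2 = 0.
Discriminant: (1)^2 - 4(-2) = 9, so r = (-1 ± 3)/2.
Solving: r_1 = 1, r_2 = -2.

indicial: r^2 + 1 r - 2 = 0; roots r_1 = 1, r_2 = -2


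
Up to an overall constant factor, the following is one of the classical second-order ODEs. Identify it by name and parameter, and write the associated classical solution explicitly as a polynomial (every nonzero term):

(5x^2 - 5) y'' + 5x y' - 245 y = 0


All three coefficients share the factor -5; dividing through by -5 gives  (1 - x^2) y'' - x y' + 49 y = 0.
This matches the Chebyshev equation (1 - x^2) y'' - x y' + n^2 y = 0 (note the -x y' term, not -2x y') with n^2 = 49, so n = 7; the polynomial solution is T_7(x).
With y = sum_k a_k x^k, matching x^k gives (k+2)(k+1) a_{k+2} = (k^2 - n^2) a_k = (k - 7)(k + 7) a_k. The right side vanishes at k = 7, so the series with the parity of 7 terminates at degree 7.
Standard normalization: leading coefficient of T_n is 2^(n-1), so a_7 = 2^6 = 64. Work downward with a_k = (k+1)(k+2) a_{k+2} / ((k - 7)(k + 7)):
  a_5 = (6)(7)(64) / ((5 - 7)(5 + 7)) = 2688/(-24) = -112
  a_3 = (4)(5)(-112) / ((3 - 7)(3 + 7)) = -2240/(-40) = 56
  a_1 = (2)(3)(56) / ((1 - 7)(1 + 7)) = 336/(-48) = -7
Hence T_7(x) = 64 x^7 - 112 x^5 + 56 x^3 - 7 x.

T_7(x); series = 64 x^7 - 112 x^5 + 56 x^3 - 7 x


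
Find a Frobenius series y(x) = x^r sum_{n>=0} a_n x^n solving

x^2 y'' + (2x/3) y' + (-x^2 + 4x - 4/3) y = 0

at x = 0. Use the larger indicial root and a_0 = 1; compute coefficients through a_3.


Write in Frobenius form y'' + (p(x)/x) y' + (q(x)/x^2) y = 0:
  p(x) = 2/3,  q(x) = -x^2 + 4x - 4/3.
Indicial equation: r(r-1) + (2/3) r + (-4/3) = 0 -> roots r_1 = 4/3, r_2 = -1.
Take r = r_1 = 4/3. Let y(x) = x^r sum_{n>=0} a_n x^n with a_0 = 1.
Substitute y = x^r sum a_n x^n and match x^{r+n}. The recurrence is
  D(n) a_n + 4 a_{n-1} - 1 a_{n-2} = 0,  where D(n) = (r+n)(r+n-1) + (2/3)(r+n) + (-4/3).
  a_n = [-4 a_{n-1} + 1 a_{n-2}] / D(n).
Since the indicial polynomial factors as (r - r_1)(r - r_2), D(n) = (r_1 + n - r_1)(r_1 + n - r_2) = n(n + 7/3).
Evaluating step by step (a_0 = 1):
  n = 1: D(1) = 1(1 + 7/3) = 10/3; numerator = -4(1) = -4; a_1 = (-4)/(10/3) = -6/5
  n = 2: D(2) = 2(2 + 7/3) = 26/3; numerator = -4(-6/5) + 1(1) = 29/5; a_2 = (29/5)/(26/3) = 87/130
  n = 3: D(3) = 3(3 + 7/3) = 16; numerator = -4(87/130) + 1(-6/5) = -252/65; a_3 = (-252/65)/(16) = -63/260

r = 4/3; a_0 = 1; a_1 = -6/5; a_2 = 87/130; a_3 = -63/260


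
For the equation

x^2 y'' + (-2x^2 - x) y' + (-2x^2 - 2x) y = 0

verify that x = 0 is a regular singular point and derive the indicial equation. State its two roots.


Divide by x^2 to reach normal form y'' + P_1(x) y' + P_2(x) y = 0 with P_1(x) = -2 - 1/x and P_2(x) = -2 - 2/x.
x = 0 is a singular point because the y'-coefficient -2 - 1/x has a pole at x = 0 and the y-coefficient -2 - 2/x has a pole at x = 0.
It is a regular singular point because x P_1(x) = p(x) = -2x - 1 and x^2 P_2(x) = q(x) = -2x^2 - 2x are polynomials, hence analytic at x = 0.
p(0) = -1,  q(0) = 0.
Indicial equation: r(r-1) + p(0) r + q(0) = 0, i.e. r^2 + (p(0) - 1) r + q(0) = 0, i.e. r^2 - 2 r = 0.
Discriminant: (-2)^2 - 4(0) = 4, so r = (2 ± 2)/2.
Solving: r_1 = 2, r_2 = 0.

indicial: r^2 - 2 r = 0; roots r_1 = 2, r_2 = 0


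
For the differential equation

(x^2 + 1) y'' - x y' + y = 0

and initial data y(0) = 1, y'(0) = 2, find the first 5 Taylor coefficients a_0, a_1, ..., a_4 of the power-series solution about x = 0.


Ansatz: y(x) = sum_{n>=0} a_n x^n, so y'(x) = sum_{n>=1} n a_n x^(n-1) and y''(x) = sum_{n>=2} n(n-1) a_n x^(n-2).
Substitute into P(x) y'' + Q(x) y' + R(x) y = 0 with P(x) = x^2 + 1, Q(x) = -x, R(x) = 1, and match powers of x.
Initial conditions: a_0 = 1, a_1 = 2.
Setting the coefficient of each power of x to zero and solving order by order (substituting the coefficients already found):
  x^0: 2 a_2 + a_0 = 0  ->  2 a_2 = -a_0 = -1  ->  a_2 = -1/2
  x^1: 6 a_3 = 0  ->  a_3 = 0
  x^2: 12 a_4 + a_2 = 0  ->  12 a_4 = -a_2 = 1/2  ->  a_4 = 1/24
Truncated series: y(x) = 1 + 2 x - (1/2) x^2 + (1/24) x^4 + O(x^5).

a_0 = 1; a_1 = 2; a_2 = -1/2; a_3 = 0; a_4 = 1/24


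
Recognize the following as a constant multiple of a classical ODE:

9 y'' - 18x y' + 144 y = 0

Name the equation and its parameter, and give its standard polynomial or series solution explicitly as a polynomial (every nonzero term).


All three coefficients share the factor 9; dividing through by 9 gives  y'' - 2x y' + 16 y = 0.
This matches the Hermite equation y'' - 2x y' + 2n y = 0 with 2n = 16, so n = 8; the polynomial solution is H_8(x).
With y = sum_k a_k x^k, matching x^k gives (k+2)(k+1) a_{k+2} = 2(k - n) a_k = 2(k - 8) a_k. The right side vanishes at k = 8, so the series with the parity of 8 terminates at degree 8.
Standard normalization: leading coefficient of H_n is 2^n, so a_8 = 2^8 = 256. Work downward with a_k = (k+1)(k+2) a_{k+2} / (2(k - n)):
  a_6 = (7)(8)(256) / (2(6 - 8)) = 14336/(-4) = -3584
  a_4 = (5)(6)(-3584) / (2(4 - 8)) = -107520/(-8) = 13440
  a_2 = (3)(4)(13440) / (2(2 - 8)) = 161280/(-12) = -13440
  a_0 = (1)(2)(-13440) / (2(0 - 8)) = -26880/(-16) = 1680
Hence H_8(x) = 256 x^8 - 3584 x^6 + 13440 x^4 - 13440 x^2 + 1680.

H_8(x); series = 256 x^8 - 3584 x^6 + 13440 x^4 - 13440 x^2 + 1680


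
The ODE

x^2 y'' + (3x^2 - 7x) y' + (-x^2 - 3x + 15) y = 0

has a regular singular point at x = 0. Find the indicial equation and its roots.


Divide by x^2 to reach normal form y'' + P_1(x) y' + P_2(x) y = 0 with P_1(x) = 3 - 7/x and P_2(x) = -1 - 3/x + 15/x^2.
x = 0 is a singular point because the y'-coefficient 3 - 7/x has a pole at x = 0 and the y-coefficient -1 - 3/x + 15/x^2 has a pole at x = 0.
It is a regular singular point because x P_1(x) = p(x) = 3x - 7 and x^2 P_2(x) = q(x) = -x^2 - 3x + 15 are polynomials, hence analytic at x = 0.
p(0) = -7,  q(0) = 15.
Indicial equation: r(r-1) + p(0) r + q(0) = 0, i.e. r^2 + (p(0) - 1) r + q(0) = 0, i.e. r^2 - 8 r + 15 = 0.
Discriminant: (-8)^2 - 4(15) = 4, so r = (8 ± 2)/2.
Solving: r_1 = 5, r_2 = 3.

indicial: r^2 - 8 r + 15 = 0; roots r_1 = 5, r_2 = 3


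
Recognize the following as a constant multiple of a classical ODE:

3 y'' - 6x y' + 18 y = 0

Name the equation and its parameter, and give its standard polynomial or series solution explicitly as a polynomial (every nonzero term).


All three coefficients share the factor 3; dividing through by 3 gives  y'' - 2x y' + 6 y = 0.
This matches the Hermite equation y'' - 2x y' + 2n y = 0 with 2n = 6, so n = 3; the polynomial solution is H_3(x).
With y = sum_k a_k x^k, matching x^k gives (k+2)(k+1) a_{k+2} = 2(k - n) a_k = 2(k - 3) a_k. The right side vanishes at k = 3, so the series with the parity of 3 terminates at degree 3.
Standard normalization: leading coefficient of H_n is 2^n, so a_3 = 2^3 = 8. Work downward with a_k = (k+1)(k+2) a_{k+2} / (2(k - n)):
  a_1 = (2)(3)(8) / (2(1 - 3)) = 48/(-4) = -12
Hence H_3(x) = 8 x^3 - 12 x.

H_3(x); series = 8 x^3 - 12 x


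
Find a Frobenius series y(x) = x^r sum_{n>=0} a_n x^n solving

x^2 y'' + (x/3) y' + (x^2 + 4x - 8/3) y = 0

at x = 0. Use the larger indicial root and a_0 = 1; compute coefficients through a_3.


Write in Frobenius form y'' + (p(x)/x) y' + (q(x)/x^2) y = 0:
  p(x) = 1/3,  q(x) = x^2 + 4x - 8/3.
Indicial equation: r(r-1) + (1/3) r + (-8/3) = 0 -> roots r_1 = 2, r_2 = -4/3.
Take r = r_1 = 2. Let y(x) = x^r sum_{n>=0} a_n x^n with a_0 = 1.
Substitute y = x^r sum a_n x^n and match x^{r+n}. The recurrence is
  D(n) a_n + 4 a_{n-1} + 1 a_{n-2} = 0,  where D(n) = (r+n)(r+n-1) + (1/3)(r+n) + (-8/3).
  a_n = [-4 a_{n-1} - 1 a_{n-2}] / D(n).
Since the indicial polynomial factors as (r - r_1)(r - r_2), D(n) = (r_1 + n - r_1)(r_1 + n - r_2) = n(n + 10/3).
Evaluating step by step (a_0 = 1):
  n = 1: D(1) = 1(1 + 10/3) = 13/3; numerator = -4(1) = -4; a_1 = (-4)/(13/3) = -12/13
  n = 2: D(2) = 2(2 + 10/3) = 32/3; numerator = -4(-12/13) - 1(1) = 35/13; a_2 = (35/13)/(32/3) = 105/416
  n = 3: D(3) = 3(3 + 10/3) = 19; numerator = -4(105/416) - 1(-12/13) = -9/104; a_3 = (-9/104)/(19) = -9/1976

r = 2; a_0 = 1; a_1 = -12/13; a_2 = 105/416; a_3 = -9/1976


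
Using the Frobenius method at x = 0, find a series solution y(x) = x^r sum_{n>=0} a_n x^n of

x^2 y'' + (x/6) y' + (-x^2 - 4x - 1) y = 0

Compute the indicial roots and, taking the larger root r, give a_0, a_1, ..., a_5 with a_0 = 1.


Write in Frobenius form y'' + (p(x)/x) y' + (q(x)/x^2) y = 0:
  p(x) = 1/6,  q(x) = -x^2 - 4x - 1.
Indicial equation: r(r-1) + (1/6) r + (-1) = 0 -> roots r_1 = 3/2, r_2 = -2/3.
Take r = r_1 = 3/2. Let y(x) = x^r sum_{n>=0} a_n x^n with a_0 = 1.
Substitute y = x^r sum a_n x^n and match x^{r+n}. The recurrence is
  D(n) a_n - 4 a_{n-1} - 1 a_{n-2} = 0,  where D(n) = (r+n)(r+n-1) + (1/6)(r+n) + (-1).
  a_n = [4 a_{n-1} + 1 a_{n-2}] / D(n).
Since the indicial polynomial factors as (r - r_1)(r - r_2), D(n) = (r_1 + n - r_1)(r_1 + n - r_2) = n(n + 13/6).
Evaluating step by step (a_0 = 1):
  n = 1: D(1) = 1(1 + 13/6) = 19/6; numerator = 4(1) = 4; a_1 = (4)/(19/6) = 24/19
  n = 2: D(2) = 2(2 + 13/6) = 25/3; numerator = 4(24/19) + 1(1) = 115/19; a_2 = (115/19)/(25/3) = 69/95
  n = 3: D(3) = 3(3 + 13/6) = 31/2; numerator = 4(69/95) + 1(24/19) = 396/95; a_3 = (396/95)/(31/2) = 792/2945
  n = 4: D(4) = 4(4 + 13/6) = 74/3; numerator = 4(792/2945) + 1(69/95) = 5307/2945; a_4 = (5307/2945)/(74/3) = 15921/217930
  n = 5: D(5) = 5(5 + 13/6) = 215/6; numerator = 4(15921/217930) + 1(792/2945) = 61146/108965; a_5 = (61146/108965)/(215/6) = 8532/544825

r = 3/2; a_0 = 1; a_1 = 24/19; a_2 = 69/95; a_3 = 792/2945; a_4 = 15921/217930; a_5 = 8532/544825


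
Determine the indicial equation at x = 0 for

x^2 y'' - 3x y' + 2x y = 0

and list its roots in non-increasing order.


Divide by x^2 to reach normal form y'' + P_1(x) y' + P_2(x) y = 0 with P_1(x) = -3/x and P_2(x) = 2/x.
x = 0 is a singular point because the y'-coefficient -3/x has a pole at x = 0 and the y-coefficient 2/x has a pole at x = 0.
It is a regular singular point because x P_1(x) = p(x) = -3 and x^2 P_2(x) = q(x) = 2x are polynomials, hence analytic at x = 0.
p(0) = -3,  q(0) = 0.
Indicial equation: r(r-1) + p(0) r + q(0) = 0, i.e. r^2 + (p(0) - 1) r + q(0) = 0, i.e. r^2 - 4 r = 0.
Discriminant: (-4)^2 - 4(0) = 16, so r = (4 ± 4)/2.
Solving: r_1 = 4, r_2 = 0.

indicial: r^2 - 4 r = 0; roots r_1 = 4, r_2 = 0


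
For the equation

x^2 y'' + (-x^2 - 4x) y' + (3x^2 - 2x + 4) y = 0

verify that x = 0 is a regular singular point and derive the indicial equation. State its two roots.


Divide by x^2 to reach normal form y'' + P_1(x) y' + P_2(x) y = 0 with P_1(x) = -1 - 4/x and P_2(x) = 3 - 2/x + 4/x^2.
x = 0 is a singular point because the y'-coefficient -1 - 4/x has a pole at x = 0 and the y-coefficient 3 - 2/x + 4/x^2 has a pole at x = 0.
It is a regular singular point because x P_1(x) = p(x) = -x - 4 and x^2 P_2(x) = q(x) = 3x^2 - 2x + 4 are polynomials, hence analytic at x = 0.
p(0) = -4,  q(0) = 4.
Indicial equation: r(r-1) + p(0) r + q(0) = 0, i.e. r^2 + (p(0) - 1) r + q(0) = 0, i.e. r^2 - 5 r + 4 = 0.
Discriminant: (-5)^2 - 4(4) = 9, so r = (5 ± 3)/2.
Solving: r_1 = 4, r_2 = 1.

indicial: r^2 - 5 r + 4 = 0; roots r_1 = 4, r_2 = 1


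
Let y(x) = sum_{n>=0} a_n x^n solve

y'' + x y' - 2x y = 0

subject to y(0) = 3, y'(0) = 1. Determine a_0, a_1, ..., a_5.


Ansatz: y(x) = sum_{n>=0} a_n x^n, so y'(x) = sum_{n>=1} n a_n x^(n-1) and y''(x) = sum_{n>=2} n(n-1) a_n x^(n-2).
Substitute into P(x) y'' + Q(x) y' + R(x) y = 0 with P(x) = 1, Q(x) = x, R(x) = -2x, and match powers of x.
Initial conditions: a_0 = 3, a_1 = 1.
Setting the coefficient of each power of x to zero and solving order by order (substituting the coefficients already found):
  x^0: 2 a_2 = 0  ->  a_2 = 0
  x^1: 6 a_3 + a_1 - 2 a_0 = 0  ->  6 a_3 = -a_1 + 2 a_0 = 5  ->  a_3 = 5/6
  x^2: 12 a_4 + 2 a_2 - 2 a_1 = 0  ->  12 a_4 = -2 a_2 + 2 a_1 = 2  ->  a_4 = 1/6
  x^3: 20 a_5 + 3 a_3 - 2 a_2 = 0  ->  20 a_5 = -3 a_3 + 2 a_2 = -5/2  ->  a_5 = -1/8
Truncated series: y(x) = 3 + x + (5/6) x^3 + (1/6) x^4 - (1/8) x^5 + O(x^6).

a_0 = 3; a_1 = 1; a_2 = 0; a_3 = 5/6; a_4 = 1/6; a_5 = -1/8


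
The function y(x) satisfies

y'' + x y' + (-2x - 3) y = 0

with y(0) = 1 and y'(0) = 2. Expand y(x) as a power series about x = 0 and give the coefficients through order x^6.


Ansatz: y(x) = sum_{n>=0} a_n x^n, so y'(x) = sum_{n>=1} n a_n x^(n-1) and y''(x) = sum_{n>=2} n(n-1) a_n x^(n-2).
Substitute into P(x) y'' + Q(x) y' + R(x) y = 0 with P(x) = 1, Q(x) = x, R(x) = -2x - 3, and match powers of x.
Initial conditions: a_0 = 1, a_1 = 2.
Setting the coefficient of each power of x to zero and solving order by order (substituting the coefficients already found):
  x^0: 2 a_2 - 3 a_0 = 0  ->  2 a_2 = 3 a_0 = 3  ->  a_2 = 3/2
  x^1: 6 a_3 - 2 a_1 - 2 a_0 = 0  ->  6 a_3 = 2 a_1 + 2 a_0 = 6  ->  a_3 = 1
  x^2: 12 a_4 - a_2 - 2 a_1 = 0  ->  12 a_4 = a_2 + 2 a_1 = 11/2  ->  a_4 = 11/24
  x^3: 20 a_5 - 2 a_2 = 0  ->  20 a_5 = 2 a_2 = 3  ->  a_5 = 3/20
  x^4: 30 a_6 + a_4 - 2 a_3 = 0  ->  30 a_6 = -a_4 + 2 a_3 = 37/24  ->  a_6 = 37/720
Truncated series: y(x) = 1 + 2 x + (3/2) x^2 + x^3 + (11/24) x^4 + (3/20) x^5 + (37/720) x^6 + O(x^7).

a_0 = 1; a_1 = 2; a_2 = 3/2; a_3 = 1; a_4 = 11/24; a_5 = 3/20; a_6 = 37/720


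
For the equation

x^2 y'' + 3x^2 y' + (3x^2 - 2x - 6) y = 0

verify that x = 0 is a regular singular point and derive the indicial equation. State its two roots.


Divide by x^2 to reach normal form y'' + P_1(x) y' + P_2(x) y = 0 with P_1(x) = 3 and P_2(x) = 3 - 2/x - 6/x^2.
x = 0 is a singular point because the y-coefficient 3 - 2/x - 6/x^2 has a pole at x = 0.
It is a regular singular point because x P_1(x) = p(x) = 3x and x^2 P_2(x) = q(x) = 3x^2 - 2x - 6 are polynomials, hence analytic at x = 0.
p(0) = 0,  q(0) = -6.
Indicial equation: r(r-1) + p(0) r + q(0) = 0, i.e. r^2 + (p(0) - 1) r + q(0) = 0, i.e. r^2 - 1 r - 6 = 0.
Discriminant: (-1)^2 - 4(-6) = 25, so r = (1 ± 5)/2.
Solving: r_1 = 3, r_2 = -2.

indicial: r^2 - 1 r - 6 = 0; roots r_1 = 3, r_2 = -2


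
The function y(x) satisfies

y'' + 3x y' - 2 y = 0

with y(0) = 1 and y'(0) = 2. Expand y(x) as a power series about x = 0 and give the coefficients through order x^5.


Ansatz: y(x) = sum_{n>=0} a_n x^n, so y'(x) = sum_{n>=1} n a_n x^(n-1) and y''(x) = sum_{n>=2} n(n-1) a_n x^(n-2).
Substitute into P(x) y'' + Q(x) y' + R(x) y = 0 with P(x) = 1, Q(x) = 3x, R(x) = -2, and match powers of x.
Initial conditions: a_0 = 1, a_1 = 2.
Setting the coefficient of each power of x to zero and solving order by order (substituting the coefficients already found):
  x^0: 2 a_2 - 2 a_0 = 0  ->  2 a_2 = 2 a_0 = 2  ->  a_2 = 1
  x^1: 6 a_3 + a_1 = 0  ->  6 a_3 = -a_1 = -2  ->  a_3 = -1/3
  x^2: 12 a_4 + 4 a_2 = 0  ->  12 a_4 = -4 a_2 = -4  ->  a_4 = -1/3
  x^3: 20 a_5 + 7 a_3 = 0  ->  20 a_5 = -7 a_3 = 7/3  ->  a_5 = 7/60
Truncated series: y(x) = 1 + 2 x + x^2 - (1/3) x^3 - (1/3) x^4 + (7/60) x^5 + O(x^6).

a_0 = 1; a_1 = 2; a_2 = 1; a_3 = -1/3; a_4 = -1/3; a_5 = 7/60


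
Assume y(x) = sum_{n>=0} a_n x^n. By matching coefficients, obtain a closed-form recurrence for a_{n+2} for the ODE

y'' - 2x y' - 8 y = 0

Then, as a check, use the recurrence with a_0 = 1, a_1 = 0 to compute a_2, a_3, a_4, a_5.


Substitute y = sum_n a_n x^n.
y''(x) has coefficient (n+2)(n+1) a_{n+2} at x^n;
-2 x y'(x) has coefficient -2 n a_n at x^n (shift);
-8 y(x) has coefficient -8 a_n at x^n.
Matching x^n: (n+2)(n+1) a_{n+2} + (-2n - 8) a_n = 0.
Thus a_{n+2} = (2n + 8) / ((n+1)(n+2)) * a_n.

Check with a_0 = 1, a_1 = 0 (apply the recurrence for n = 0, 1, 2, 3): a_0 = 1, a_1 = 0, a_2 = 4, a_3 = 0, a_4 = 4, a_5 = 0.

a_(n+2) = (2n + 8) / ((n+1)(n+2)) * a_n; check: a_0 = 1, a_1 = 0, a_2 = 4, a_3 = 0, a_4 = 4, a_5 = 0


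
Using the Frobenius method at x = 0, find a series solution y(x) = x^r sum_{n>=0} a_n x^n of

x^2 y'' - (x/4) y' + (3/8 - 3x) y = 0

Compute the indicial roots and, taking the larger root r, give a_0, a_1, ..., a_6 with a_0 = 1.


Write in Frobenius form y'' + (p(x)/x) y' + (q(x)/x^2) y = 0:
  p(x) = -1/4,  q(x) = 3/8 - 3x.
Indicial equation: r(r-1) + (-1/4) r + (3/8) = 0 -> roots r_1 = 3/4, r_2 = 1/2.
Take r = r_1 = 3/4. Let y(x) = x^r sum_{n>=0} a_n x^n with a_0 = 1.
Substitute y = x^r sum a_n x^n and match x^{r+n}. The recurrence is
  D(n) a_n - 3 a_{n-1} = 0,  where D(n) = (r+n)(r+n-1) + (-1/4)(r+n) + (3/8).
  a_n = 3 / D(n) * a_{n-1}.
Since the indicial polynomial factors as (r - r_1)(r - r_2), D(n) = (r_1 + n - r_1)(r_1 + n - r_2) = n(n + 1/4).
Evaluating step by step (a_0 = 1):
  n = 1: D(1) = 1(1 + 1/4) = 5/4; numerator = 3(1) = 3; a_1 = (3)/(5/4) = 12/5
  n = 2: D(2) = 2(2 + 1/4) = 9/2; numerator = 3(12/5) = 36/5; a_2 = (36/5)/(9/2) = 8/5
  n = 3: D(3) = 3(3 + 1/4) = 39/4; numerator = 3(8/5) = 24/5; a_3 = (24/5)/(39/4) = 32/65
  n = 4: D(4) = 4(4 + 1/4) = 17; numerator = 3(32/65) = 96/65; a_4 = (96/65)/(17) = 96/1105
  n = 5: D(5) = 5(5 + 1/4) = 105/4; numerator = 3(96/1105) = 288/1105; a_5 = (288/1105)/(105/4) = 384/38675
  n = 6: D(6) = 6(6 + 1/4) = 75/2; numerator = 3(384/38675) = 1152/38675; a_6 = (1152/38675)/(75/2) = 768/966875

r = 3/4; a_0 = 1; a_1 = 12/5; a_2 = 8/5; a_3 = 32/65; a_4 = 96/1105; a_5 = 384/38675; a_6 = 768/966875


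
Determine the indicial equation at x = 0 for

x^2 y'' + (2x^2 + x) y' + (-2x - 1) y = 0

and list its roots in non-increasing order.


Divide by x^2 to reach normal form y'' + P_1(x) y' + P_2(x) y = 0 with P_1(x) = 2 + 1/x and P_2(x) = -2/x - 1/x^2.
x = 0 is a singular point because the y'-coefficient 2 + 1/x has a pole at x = 0 and the y-coefficient -2/x - 1/x^2 has a pole at x = 0.
It is a regular singular point because x P_1(x) = p(x) = 2x + 1 and x^2 P_2(x) = q(x) = -2x - 1 are polynomials, hence analytic at x = 0.
p(0) = 1,  q(0) = -1.
Indicial equation: r(r-1) + p(0) r + q(0) = 0, i.e. r^2 + (p(0) - 1) r + q(0) = 0, i.e. r^2 - 1 = 0.
Discriminant: (0)^2 - 4(-1) = 4, so r = (0 ± 2)/2.
Solving: r_1 = 1, r_2 = -1.

indicial: r^2 - 1 = 0; roots r_1 = 1, r_2 = -1


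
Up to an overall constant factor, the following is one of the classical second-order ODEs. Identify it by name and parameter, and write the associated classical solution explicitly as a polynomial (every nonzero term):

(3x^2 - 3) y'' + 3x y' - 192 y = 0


All three coefficients share the factor -3; dividing through by -3 gives  (1 - x^2) y'' - x y' + 64 y = 0.
This matches the Chebyshev equation (1 - x^2) y'' - x y' + n^2 y = 0 (note the -x y' term, not -2x y') with n^2 = 64, so n = 8; the polynomial solution is T_8(x).
With y = sum_k a_k x^k, matching x^k gives (k+2)(k+1) a_{k+2} = (k^2 - n^2) a_k = (k - 8)(k + 8) a_k. The right side vanishes at k = 8, so the series with the parity of 8 terminates at degree 8.
Standard normalization: leading coefficient of T_n is 2^(n-1), so a_8 = 2^7 = 128. Work downward with a_k = (k+1)(k+2) a_{k+2} / ((k - 8)(k + 8)):
  a_6 = (7)(8)(128) / ((6 - 8)(6 + 8)) = 7168/(-28) = -256
  a_4 = (5)(6)(-256) / ((4 - 8)(4 + 8)) = -7680/(-48) = 160
  a_2 = (3)(4)(160) / ((2 - 8)(2 + 8)) = 1920/(-60) = -32
  a_0 = (1)(2)(-32) / ((0 - 8)(0 + 8)) = -64/(-64) = 1
Hence T_8(x) = 128 x^8 - 256 x^6 + 160 x^4 - 32 x^2 + 1.

T_8(x); series = 128 x^8 - 256 x^6 + 160 x^4 - 32 x^2 + 1


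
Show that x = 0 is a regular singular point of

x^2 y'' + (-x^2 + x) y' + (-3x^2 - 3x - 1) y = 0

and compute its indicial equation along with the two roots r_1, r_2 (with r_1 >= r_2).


Divide by x^2 to reach normal form y'' + P_1(x) y' + P_2(x) y = 0 with P_1(x) = -1 + 1/x and P_2(x) = -3 - 3/x - 1/x^2.
x = 0 is a singular point because the y'-coefficient -1 + 1/x has a pole at x = 0 and the y-coefficient -3 - 3/x - 1/x^2 has a pole at x = 0.
It is a regular singular point because x P_1(x) = p(x) = 1 - x and x^2 P_2(x) = q(x) = -3x^2 - 3x - 1 are polynomials, hence analytic at x = 0.
p(0) = 1,  q(0) = -1.
Indicial equation: r(r-1) + p(0) r + q(0) = 0, i.e. r^2 + (p(0) - 1) r + q(0) = 0, i.e. r^2 - 1 = 0.
Discriminant: (0)^2 - 4(-1) = 4, so r = (0 ± 2)/2.
Solving: r_1 = 1, r_2 = -1.

indicial: r^2 - 1 = 0; roots r_1 = 1, r_2 = -1


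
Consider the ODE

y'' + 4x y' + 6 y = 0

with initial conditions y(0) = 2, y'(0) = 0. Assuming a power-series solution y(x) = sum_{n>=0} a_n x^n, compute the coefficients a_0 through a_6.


Ansatz: y(x) = sum_{n>=0} a_n x^n, so y'(x) = sum_{n>=1} n a_n x^(n-1) and y''(x) = sum_{n>=2} n(n-1) a_n x^(n-2).
Substitute into P(x) y'' + Q(x) y' + R(x) y = 0 with P(x) = 1, Q(x) = 4x, R(x) = 6, and match powers of x.
Initial conditions: a_0 = 2, a_1 = 0.
Setting the coefficient of each power of x to zero and solving order by order (substituting the coefficients already found):
  x^0: 2 a_2 + 6 a_0 = 0  ->  2 a_2 = -6 a_0 = -12  ->  a_2 = -6
  x^1: 6 a_3 + 10 a_1 = 0  ->  6 a_3 = -10 a_1 = 0  ->  a_3 = 0
  x^2: 12 a_4 + 14 a_2 = 0  ->  12 a_4 = -14 a_2 = 84  ->  a_4 = 7
  x^3: 20 a_5 + 18 a_3 = 0  ->  20 a_5 = -18 a_3 = 0  ->  a_5 = 0
  x^4: 30 a_6 + 22 a_4 = 0  ->  30 a_6 = -22 a_4 = -154  ->  a_6 = -77/15
Truncated series: y(x) = 2 - 6 x^2 + 7 x^4 - (77/15) x^6 + O(x^7).

a_0 = 2; a_1 = 0; a_2 = -6; a_3 = 0; a_4 = 7; a_5 = 0; a_6 = -77/15


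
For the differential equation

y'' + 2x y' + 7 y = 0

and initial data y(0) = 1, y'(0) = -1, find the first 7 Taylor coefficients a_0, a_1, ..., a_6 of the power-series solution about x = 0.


Ansatz: y(x) = sum_{n>=0} a_n x^n, so y'(x) = sum_{n>=1} n a_n x^(n-1) and y''(x) = sum_{n>=2} n(n-1) a_n x^(n-2).
Substitute into P(x) y'' + Q(x) y' + R(x) y = 0 with P(x) = 1, Q(x) = 2x, R(x) = 7, and match powers of x.
Initial conditions: a_0 = 1, a_1 = -1.
Setting the coefficient of each power of x to zero and solving order by order (substituting the coefficients already found):
  x^0: 2 a_2 + 7 a_0 = 0  ->  2 a_2 = -7 a_0 = -7  ->  a_2 = -7/2
  x^1: 6 a_3 + 9 a_1 = 0  ->  6 a_3 = -9 a_1 = 9  ->  a_3 = 3/2
  x^2: 12 a_4 + 11 a_2 = 0  ->  12 a_4 = -11 a_2 = 77/2  ->  a_4 = 77/24
  x^3: 20 a_5 + 13 a_3 = 0  ->  20 a_5 = -13 a_3 = -39/2  ->  a_5 = -39/40
  x^4: 30 a_6 + 15 a_4 = 0  ->  30 a_6 = -15 a_4 = -385/8  ->  a_6 = -77/48
Truncated series: y(x) = 1 - x - (7/2) x^2 + (3/2) x^3 + (77/24) x^4 - (39/40) x^5 - (77/48) x^6 + O(x^7).

a_0 = 1; a_1 = -1; a_2 = -7/2; a_3 = 3/2; a_4 = 77/24; a_5 = -39/40; a_6 = -77/48


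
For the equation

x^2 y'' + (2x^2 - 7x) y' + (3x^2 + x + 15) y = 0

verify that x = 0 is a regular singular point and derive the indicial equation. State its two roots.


Divide by x^2 to reach normal form y'' + P_1(x) y' + P_2(x) y = 0 with P_1(x) = 2 - 7/x and P_2(x) = 3 + 1/x + 15/x^2.
x = 0 is a singular point because the y'-coefficient 2 - 7/x has a pole at x = 0 and the y-coefficient 3 + 1/x + 15/x^2 has a pole at x = 0.
It is a regular singular point because x P_1(x) = p(x) = 2x - 7 and x^2 P_2(x) = q(x) = 3x^2 + x + 15 are polynomials, hence analytic at x = 0.
p(0) = -7,  q(0) = 15.
Indicial equation: r(r-1) + p(0) r + q(0) = 0, i.e. r^2 + (p(0) - 1) r + q(0) = 0, i.e. r^2 - 8 r + 15 = 0.
Discriminant: (-8)^2 - 4(15) = 4, so r = (8 ± 2)/2.
Solving: r_1 = 5, r_2 = 3.

indicial: r^2 - 8 r + 15 = 0; roots r_1 = 5, r_2 = 3


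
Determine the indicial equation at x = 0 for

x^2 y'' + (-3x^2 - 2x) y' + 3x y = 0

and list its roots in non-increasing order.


Divide by x^2 to reach normal form y'' + P_1(x) y' + P_2(x) y = 0 with P_1(x) = -3 - 2/x and P_2(x) = 3/x.
x = 0 is a singular point because the y'-coefficient -3 - 2/x has a pole at x = 0 and the y-coefficient 3/x has a pole at x = 0.
It is a regular singular point because x P_1(x) = p(x) = -3x - 2 and x^2 P_2(x) = q(x) = 3x are polynomials, hence analytic at x = 0.
p(0) = -2,  q(0) = 0.
Indicial equation: r(r-1) + p(0) r + q(0) = 0, i.e. r^2 + (p(0) - 1) r + q(0) = 0, i.e. r^2 - 3 r = 0.
Discriminant: (-3)^2 - 4(0) = 9, so r = (3 ± 3)/2.
Solving: r_1 = 3, r_2 = 0.

indicial: r^2 - 3 r = 0; roots r_1 = 3, r_2 = 0


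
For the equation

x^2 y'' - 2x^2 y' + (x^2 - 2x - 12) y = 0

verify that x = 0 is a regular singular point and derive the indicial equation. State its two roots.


Divide by x^2 to reach normal form y'' + P_1(x) y' + P_2(x) y = 0 with P_1(x) = -2 and P_2(x) = 1 - 2/x - 12/x^2.
x = 0 is a singular point because the y-coefficient 1 - 2/x - 12/x^2 has a pole at x = 0.
It is a regular singular point because x P_1(x) = p(x) = -2x and x^2 P_2(x) = q(x) = x^2 - 2x - 12 are polynomials, hence analytic at x = 0.
p(0) = 0,  q(0) = -12.
Indicial equation: r(r-1) + p(0) r + q(0) = 0, i.e. r^2 + (p(0) - 1) r + q(0) = 0, i.e. r^2 - 1 r - 12 = 0.
Discriminant: (-1)^2 - 4(-12) = 49, so r = (1 ± 7)/2.
Solving: r_1 = 4, r_2 = -3.

indicial: r^2 - 1 r - 12 = 0; roots r_1 = 4, r_2 = -3


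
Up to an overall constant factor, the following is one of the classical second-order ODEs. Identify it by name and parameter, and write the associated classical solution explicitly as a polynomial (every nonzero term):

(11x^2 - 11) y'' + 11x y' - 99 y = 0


All three coefficients share the factor -11; dividing through by -11 gives  (1 - x^2) y'' - x y' + 9 y = 0.
This matches the Chebyshev equation (1 - x^2) y'' - x y' + n^2 y = 0 (note the -x y' term, not -2x y') with n^2 = 9, so n = 3; the polynomial solution is T_3(x).
With y = sum_k a_k x^k, matching x^k gives (k+2)(k+1) a_{k+2} = (k^2 - n^2) a_k = (k - 3)(k + 3) a_k. The right side vanishes at k = 3, so the series with the parity of 3 terminates at degree 3.
Standard normalization: leading coefficient of T_n is 2^(n-1), so a_3 = 2^2 = 4. Work downward with a_k = (k+1)(k+2) a_{k+2} / ((k - 3)(k + 3)):
  a_1 = (2)(3)(4) / ((1 - 3)(1 + 3)) = 24/(-8) = -3
Hence T_3(x) = 4 x^3 - 3 x.

T_3(x); series = 4 x^3 - 3 x


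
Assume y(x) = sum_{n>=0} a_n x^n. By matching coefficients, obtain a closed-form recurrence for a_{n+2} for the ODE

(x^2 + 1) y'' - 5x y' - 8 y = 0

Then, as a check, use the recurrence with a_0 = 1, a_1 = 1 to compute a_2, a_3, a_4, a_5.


Substitute y = sum_n a_n x^n.
(1 + 1 x^2) y'' contributes (n+2)(n+1) a_{n+2} + n(n-1) a_n at x^n.
-5 x y'(x) contributes -5 n a_n at x^n.
-8 y(x) contributes -8 a_n at x^n.
Matching x^n: (n+2)(n+1) a_{n+2} + (n(n-1) - 5 n - 8) a_n = 0.
Thus a_{n+2} = (-n(n-1) + 5 n + 8) / ((n+1)(n+2)) * a_n.

Check with a_0 = 1, a_1 = 1 (apply the recurrence for n = 0, 1, 2, 3): a_0 = 1, a_1 = 1, a_2 = 4, a_3 = 13/6, a_4 = 16/3, a_5 = 221/120.

a_(n+2) = (-n(n-1) + 5 n + 8) / ((n+1)(n+2)) * a_n; check: a_0 = 1, a_1 = 1, a_2 = 4, a_3 = 13/6, a_4 = 16/3, a_5 = 221/120


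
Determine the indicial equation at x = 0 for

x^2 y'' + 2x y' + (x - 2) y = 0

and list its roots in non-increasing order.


Divide by x^2 to reach normal form y'' + P_1(x) y' + P_2(x) y = 0 with P_1(x) = 2/x and P_2(x) = 1/x - 2/x^2.
x = 0 is a singular point because the y'-coefficient 2/x has a pole at x = 0 and the y-coefficient 1/x - 2/x^2 has a pole at x = 0.
It is a regular singular point because x P_1(x) = p(x) = 2 and x^2 P_2(x) = q(x) = x - 2 are polynomials, hence analytic at x = 0.
p(0) = 2,  q(0) = -2.
Indicial equation: r(r-1) + p(0) r + q(0) = 0, i.e. r^2 + (p(0) - 1) r + q(0) = 0, i.e. r^2 + 1 r - 2 = 0.
Discriminant: (1)^2 - 4(-2) = 9, so r = (-1 ± 3)/2.
Solving: r_1 = 1, r_2 = -2.

indicial: r^2 + 1 r - 2 = 0; roots r_1 = 1, r_2 = -2


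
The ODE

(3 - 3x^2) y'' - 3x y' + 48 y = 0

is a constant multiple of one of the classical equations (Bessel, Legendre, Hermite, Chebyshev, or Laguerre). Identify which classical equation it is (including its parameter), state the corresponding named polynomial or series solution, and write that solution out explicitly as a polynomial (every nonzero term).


All three coefficients share the factor 3; dividing through by 3 gives  (1 - x^2) y'' - x y' + 16 y = 0.
This matches the Chebyshev equation (1 - x^2) y'' - x y' + n^2 y = 0 (note the -x y' term, not -2x y') with n^2 = 16, so n = 4; the polynomial solution is T_4(x).
With y = sum_k a_k x^k, matching x^k gives (k+2)(k+1) a_{k+2} = (k^2 - n^2) a_k = (k - 4)(k + 4) a_k. The right side vanishes at k = 4, so the series with the parity of 4 terminates at degree 4.
Standard normalization: leading coefficient of T_n is 2^(n-1), so a_4 = 2^3 = 8. Work downward with a_k = (k+1)(k+2) a_{k+2} / ((k - 4)(k + 4)):
  a_2 = (3)(4)(8) / ((2 - 4)(2 + 4)) = 96/(-12) = -8
  a_0 = (1)(2)(-8) / ((0 - 4)(0 + 4)) = -16/(-16) = 1
Hence T_4(x) = 8 x^4 - 8 x^2 + 1.

T_4(x); series = 8 x^4 - 8 x^2 + 1
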